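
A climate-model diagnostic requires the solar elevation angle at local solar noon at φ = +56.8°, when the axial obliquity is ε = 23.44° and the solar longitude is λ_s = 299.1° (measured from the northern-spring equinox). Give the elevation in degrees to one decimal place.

Solar declination: sin δ = sin ε · sin λ_s = sin 23.44° × sin 299.1° = -0.34758, so δ = -20.339°.
At local noon the hour angle is zero, so the zenith angle equals |φ − δ| = |+56.8° − (-20.339°)| = 77.139°.
Elevation = 90° − 77.139° = 12.9°.

12.9°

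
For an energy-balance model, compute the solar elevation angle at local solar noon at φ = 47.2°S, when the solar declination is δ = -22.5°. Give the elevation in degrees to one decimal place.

At local noon the hour angle is zero, so the zenith angle equals |φ − δ| = |-47.2° − (-22.500°)| = 24.700°.
Elevation = 90° − 24.700° = 65.3°.

65.3°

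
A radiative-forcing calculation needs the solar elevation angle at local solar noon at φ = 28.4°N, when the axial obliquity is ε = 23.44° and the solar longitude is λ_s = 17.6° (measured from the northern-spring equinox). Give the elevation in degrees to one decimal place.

Solar declination: sin δ = sin ε · sin λ_s = sin 23.44° × sin 17.6° = 0.12028, so δ = +6.908°.
At local noon the hour angle is zero, so the zenith angle equals |φ − δ| = |+28.4° − (+6.908°)| = 21.492°.
Elevation = 90° − 21.492° = 68.5°.

68.5°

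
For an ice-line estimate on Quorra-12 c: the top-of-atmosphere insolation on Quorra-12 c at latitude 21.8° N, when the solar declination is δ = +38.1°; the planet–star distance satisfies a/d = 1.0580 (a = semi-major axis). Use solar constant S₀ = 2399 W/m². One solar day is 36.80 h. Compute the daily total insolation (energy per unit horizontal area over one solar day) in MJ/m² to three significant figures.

128 MJ/m²

cos H₀ = −tan(+21.8°) tan(+38.100°) = -0.3136, H₀ = 1.8898 rad.
Bracket: H₀ sin φ sin δ + cos φ cos δ sin H₀ = 1.8898×0.37137×0.61704 + 0.92849×0.78694×0.94955 = 0.433048 + 0.693804 = 1.126852.
Inverse-square distance factor (a/d)² = 1.0580² = 1.119364.
Q̄ = (S₀/π) × 1.119364 × [bracket] = (2399/π) × 1.119364 × 1.126852 = 963.20 W/m².
Daily total = Q̄ × 36.80 h × 3600 s/h = 963.20 × 36.80 × 3600 / 10⁶ = 127.6 MJ/m².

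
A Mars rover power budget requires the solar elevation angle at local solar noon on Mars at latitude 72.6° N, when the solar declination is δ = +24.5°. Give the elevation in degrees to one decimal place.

41.9°

At local noon the hour angle is zero, so the zenith angle equals |ϕ − δ| = |+72.6° − (+24.500°)| = 48.100°.
Elevation = 90° − 48.100° = 41.9°.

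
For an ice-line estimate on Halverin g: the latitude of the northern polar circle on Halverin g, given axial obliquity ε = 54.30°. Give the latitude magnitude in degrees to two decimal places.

35.70°

The polar circle is the lowest latitude that experiences at least one full rotation of continuous daylight at the northern-summer solstice; it lies at |ϕ| = 90° − ε = 90° − 54.30° = 35.70°.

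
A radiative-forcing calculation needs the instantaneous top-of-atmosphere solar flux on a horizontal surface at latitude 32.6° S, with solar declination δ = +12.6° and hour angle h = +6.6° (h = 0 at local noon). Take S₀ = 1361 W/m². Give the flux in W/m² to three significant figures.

cos θ_z = sin φ sin δ + cos φ cos δ cos h = -0.117529 + 0.816715 = 0.699186.
Flux = S₀ · cos θ_z = 1361 × 0.699186 = 951.6 W/m².

952 W/m²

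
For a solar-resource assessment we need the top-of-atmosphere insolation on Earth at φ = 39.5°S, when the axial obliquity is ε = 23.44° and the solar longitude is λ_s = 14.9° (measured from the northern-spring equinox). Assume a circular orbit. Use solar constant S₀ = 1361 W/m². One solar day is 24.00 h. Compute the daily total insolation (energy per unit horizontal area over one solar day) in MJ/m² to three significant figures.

25.0 MJ/m²

Solar declination: sin δ = sin ε · sin λ_s = sin 23.44° × sin 14.9° = 0.10228, so δ = +5.871°.
cos H₀ = −tan(-39.5°) tan(+5.871°) = 0.0848, H₀ = 1.4859 rad.
Bracket: H₀ sin φ sin δ + cos φ cos δ sin H₀ = 1.4859×-0.63608×0.10228 + 0.77162×0.99476×0.99640 = -0.096670 + 0.764813 = 0.668143.
Q̄ = (S₀/π) × [bracket] = (1361/π) × 0.668143 = 289.45 W/m².
Daily total = Q̄ × 24.00 h × 3600 s/h = 289.45 × 24.00 × 3600 / 10⁶ = 25.01 MJ/m².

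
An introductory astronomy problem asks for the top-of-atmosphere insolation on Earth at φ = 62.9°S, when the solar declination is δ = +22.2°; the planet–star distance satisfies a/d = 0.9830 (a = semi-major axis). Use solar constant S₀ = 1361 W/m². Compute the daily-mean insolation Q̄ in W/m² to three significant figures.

Q̄ ≈ 15.3 W/m²

cos H₀ = −tan(-62.9°) tan(+22.200°) = 0.7975, H₀ = 0.6477 rad.
Bracket: H₀ sin φ sin δ + cos φ cos δ sin H₀ = 0.6477×-0.89021×0.37784 + 0.45554×0.92587×0.60334 = -0.217858 + 0.254471 = 0.036613.
Inverse-square distance factor (a/d)² = 0.9830² = 0.966289.
Q̄ = (S₀/π) × 0.966289 × [bracket] = (1361/π) × 0.966289 × 0.036613 = 15.33 W/m².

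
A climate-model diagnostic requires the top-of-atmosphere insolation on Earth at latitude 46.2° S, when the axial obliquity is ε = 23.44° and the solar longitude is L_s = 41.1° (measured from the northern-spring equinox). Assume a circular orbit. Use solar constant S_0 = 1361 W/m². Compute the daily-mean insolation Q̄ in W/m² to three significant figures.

Q̄ ≈ 173 W/m²

Solar declination: sin δ = sin ε · sin L_s = sin 23.44° × sin 41.1° = 0.26150, so δ = +15.159°.
cos h₀ = −tan(-46.2°) tan(+15.159°) = 0.2825, h₀ = 1.2844 rad.
Bracket: h₀ sin ϕ sin δ + cos ϕ cos δ sin h₀ = 1.2844×-0.72176×0.26150 + 0.69214×0.96520×0.95926 = -0.242418 + 0.640837 = 0.398419.
Q̄ = (S_0/π) × [bracket] = (1361/π) × 0.398419 = 172.6 W/m².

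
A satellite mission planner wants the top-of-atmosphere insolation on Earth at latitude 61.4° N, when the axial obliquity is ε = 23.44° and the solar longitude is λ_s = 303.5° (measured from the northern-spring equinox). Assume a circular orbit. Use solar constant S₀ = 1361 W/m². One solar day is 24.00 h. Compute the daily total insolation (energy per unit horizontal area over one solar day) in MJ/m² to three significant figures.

Solar declination: sin δ = sin ε · sin λ_s = sin 23.44° × sin 303.5° = -0.33171, so δ = -19.373°.
cos H₀ = −tan(+61.4°) tan(-19.373°) = 0.6449, H₀ = 0.8699 rad.
Bracket: H₀ sin φ sin δ + cos φ cos δ sin H₀ = 0.8699×0.87798×-0.33171 + 0.47869×0.94338×0.76426 = -0.253345 + 0.345130 = 0.091785.
Q̄ = (S₀/π) × [bracket] = (1361/π) × 0.091785 = 39.763 W/m².
Daily total = Q̄ × 24.00 h × 3600 s/h = 39.763 × 24.00 × 3600 / 10⁶ = 3.436 MJ/m².

3.44 MJ/m²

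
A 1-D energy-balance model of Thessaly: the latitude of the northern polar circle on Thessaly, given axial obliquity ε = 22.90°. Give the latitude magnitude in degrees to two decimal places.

The polar circle is the lowest latitude that experiences at least one full rotation of continuous daylight at the northern-summer solstice; it lies at |ϕ| = 90° − ε = 90° − 22.90° = 67.10°.

67.10°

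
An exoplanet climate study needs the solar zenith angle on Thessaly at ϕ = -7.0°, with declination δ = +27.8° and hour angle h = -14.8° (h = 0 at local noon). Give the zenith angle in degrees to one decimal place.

cos θ_z = sin ϕ sin δ + cos ϕ cos δ cos h = -0.056838 + 0.848859 = 0.792021.
θ_z = arccos(0.792021) = 37.6°.

θ_z = 37.6°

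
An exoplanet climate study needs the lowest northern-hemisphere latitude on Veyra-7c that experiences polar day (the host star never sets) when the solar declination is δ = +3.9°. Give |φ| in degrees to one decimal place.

|φ| = 86.1°

Polar day requires cos H₀ = −tan φ tan δ ≤ −1, i.e. tan φ tan δ ≥ 1.
The boundary is |tan φ| · |tan δ| = 1, so |φ| = 90° − |δ| = 90° − 3.9° = 86.1° in the northern hemisphere.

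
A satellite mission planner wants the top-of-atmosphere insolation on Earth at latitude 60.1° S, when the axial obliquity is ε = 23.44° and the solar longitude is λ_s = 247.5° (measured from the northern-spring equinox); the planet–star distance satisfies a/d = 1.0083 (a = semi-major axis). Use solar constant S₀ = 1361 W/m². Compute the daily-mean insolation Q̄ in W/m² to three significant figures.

Solar declination: sin δ = sin ε · sin λ_s = sin 23.44° × sin 247.5° = -0.36751, so δ = -21.562°.
cos H₀ = −tan(-60.1°) tan(-21.562°) = -0.6872, H₀ = 2.3284 rad.
Bracket: H₀ sin φ sin δ + cos φ cos δ sin H₀ = 2.3284×-0.86690×-0.36751 + 0.49849×0.93002×0.72646 = 0.741815 + 0.336791 = 1.078606.
Inverse-square distance factor (a/d)² = 1.0083² = 1.016669.
Q̄ = (S₀/π) × 1.016669 × [bracket] = (1361/π) × 1.016669 × 1.078606 = 475.1 W/m².

Q̄ ≈ 475 W/m²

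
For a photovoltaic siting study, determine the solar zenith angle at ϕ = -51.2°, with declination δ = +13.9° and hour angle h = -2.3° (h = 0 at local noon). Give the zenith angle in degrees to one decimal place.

θ_z = 65.1°

cos θ_z = sin ϕ sin δ + cos ϕ cos δ cos h = -0.187219 + 0.607765 = 0.420546.
θ_z = arccos(0.420546) = 65.1°.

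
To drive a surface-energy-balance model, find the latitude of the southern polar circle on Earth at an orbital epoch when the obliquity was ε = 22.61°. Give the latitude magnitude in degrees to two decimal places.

The polar circle is the lowest latitude that experiences at least one full rotation of continuous darkness at the northern-summer solstice; it lies at |φ| = 90° − ε = 90° − 22.61° = 67.39°.

67.39°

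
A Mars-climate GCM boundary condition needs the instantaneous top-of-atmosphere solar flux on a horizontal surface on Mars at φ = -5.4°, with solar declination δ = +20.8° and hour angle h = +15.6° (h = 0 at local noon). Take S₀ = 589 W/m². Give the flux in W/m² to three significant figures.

508 W/m²

cos θ_z = sin φ sin δ + cos φ cos δ cos h = -0.033419 + 0.896393 = 0.862974.
Flux = S₀ · cos θ_z = 589 × 0.862974 = 508.3 W/m².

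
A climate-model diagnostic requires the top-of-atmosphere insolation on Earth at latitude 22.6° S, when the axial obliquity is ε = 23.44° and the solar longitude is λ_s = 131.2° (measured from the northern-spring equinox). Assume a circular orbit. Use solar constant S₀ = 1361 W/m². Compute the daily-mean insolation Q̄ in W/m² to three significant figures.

Solar declination: sin δ = sin ε · sin λ_s = sin 23.44° × sin 131.2° = 0.29930, so δ = +17.416°.
cos H₀ = −tan(-22.6°) tan(+17.416°) = 0.1306, H₀ = 1.4398 rad.
Bracket: H₀ sin φ sin δ + cos φ cos δ sin H₀ = 1.4398×-0.38430×0.29930 + 0.92321×0.95416×0.99144 = -0.165607 + 0.873350 = 0.707743.
Q̄ = (S₀/π) × [bracket] = (1361/π) × 0.707743 = 306.6 W/m².

Q̄ ≈ 307 W/m²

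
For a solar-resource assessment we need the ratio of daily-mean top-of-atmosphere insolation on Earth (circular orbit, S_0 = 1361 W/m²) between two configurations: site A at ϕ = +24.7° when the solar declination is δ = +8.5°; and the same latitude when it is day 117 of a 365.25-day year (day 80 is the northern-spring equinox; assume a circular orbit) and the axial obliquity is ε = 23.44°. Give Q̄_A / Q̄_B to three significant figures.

— Configuration A (ϕ=+24.7°):
cos h₀ = −tan(+24.7°) tan(+8.500°) = -0.0687, h₀ = 1.6396 rad.
Bracket: h₀ sin ϕ sin δ + cos ϕ cos δ sin h₀ = 1.6396×0.41787×0.14781 + 0.90851×0.98902×0.99763 = 0.101270 + 0.896405 = 0.997675.
Q̄ = (S_0/π) × [bracket] = (1361/π) × 0.997675 = 432.21 W/m².
— Configuration B (ϕ=+24.7°):
Solar longitude: L_s = 360° × (117 − 80)/365.25 = 36.468°.
sin δ = sin 23.44° × sin 36.468° = 0.23644, so δ = +13.676°.
cos h₀ = −tan(+24.7°) tan(+13.676°) = -0.1119, h₀ = 1.6830 rad.
Bracket: h₀ sin ϕ sin δ + cos ϕ cos δ sin h₀ = 1.6830×0.41787×0.23644 + 0.90851×0.97165×0.99372 = 0.166282 + 0.877210 = 1.043492.
Q̄ = (S_0/π) × [bracket] = (1361/π) × 1.043492 = 452.06 W/m².
Ratio Q̄_A / Q̄_B = 432.21 / 452.06 = 0.9561.

Q̄_A / Q̄_B ≈ 0.956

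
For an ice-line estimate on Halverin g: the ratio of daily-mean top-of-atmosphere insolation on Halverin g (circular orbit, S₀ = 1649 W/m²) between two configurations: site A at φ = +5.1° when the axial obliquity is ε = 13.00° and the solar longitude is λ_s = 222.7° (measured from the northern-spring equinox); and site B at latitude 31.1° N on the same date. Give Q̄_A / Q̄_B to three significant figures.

Q̄_A / Q̄_B ≈ 1.33

— Configuration A (φ=+5.1°):
Solar declination: sin δ = sin ε · sin λ_s = sin 13.00° × sin 222.7° = -0.15255, so δ = -8.775°.
cos H₀ = −tan(+5.1°) tan(-8.775°) = 0.0138, H₀ = 1.5570 rad.
Bracket: H₀ sin φ sin δ + cos φ cos δ sin H₀ = 1.5570×0.08889×-0.15255 + 0.99604×0.98830×0.99991 = -0.021113 + 0.984298 = 0.963185.
Q̄ = (S₀/π) × [bracket] = (1649/π) × 0.963185 = 505.57 W/m².
— Configuration B (φ=+31.1°):
cos H₀ = −tan(+31.1°) tan(-8.775°) = 0.0931, H₀ = 1.4775 rad.
Bracket: H₀ sin φ sin δ + cos φ cos δ sin H₀ = 1.4775×0.51653×-0.15255 + 0.85627×0.98830×0.99566 = -0.116422 + 0.842579 = 0.726157.
Q̄ = (S₀/π) × [bracket] = (1649/π) × 0.726157 = 381.15 W/m².
Ratio Q̄_A / Q̄_B = 505.57 / 381.15 = 1.326.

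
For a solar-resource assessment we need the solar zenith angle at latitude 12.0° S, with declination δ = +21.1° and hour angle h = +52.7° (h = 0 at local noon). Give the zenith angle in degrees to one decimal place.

cos θ_z = sin φ sin δ + cos φ cos δ cos h = -0.074848 + 0.553005 = 0.478157.
θ_z = arccos(0.478157) = 61.4°.

θ_z = 61.4°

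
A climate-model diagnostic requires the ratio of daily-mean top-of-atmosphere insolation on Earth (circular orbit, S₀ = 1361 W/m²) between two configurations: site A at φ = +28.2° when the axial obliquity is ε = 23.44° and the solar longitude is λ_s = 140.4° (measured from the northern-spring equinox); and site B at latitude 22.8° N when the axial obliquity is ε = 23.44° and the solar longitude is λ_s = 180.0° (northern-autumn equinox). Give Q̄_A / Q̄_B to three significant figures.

— Configuration A (φ=+28.2°):
Solar declination: sin δ = sin ε · sin λ_s = sin 23.44° × sin 140.4° = 0.25356, so δ = +14.688°.
cos H₀ = −tan(+28.2°) tan(+14.688°) = -0.1406, H₀ = 1.7118 rad.
Bracket: H₀ sin φ sin δ + cos φ cos δ sin H₀ = 1.7118×0.47255×0.25356 + 0.88130×0.96732×0.99007 = 0.205107 + 0.844034 = 1.049141.
Q̄ = (S₀/π) × [bracket] = (1361/π) × 1.049141 = 454.51 W/m².
— Configuration B (φ=+22.8°):
Solar declination: sin δ = sin ε · sin λ_s = sin 23.44° × sin 180.0° = 0.00000, so δ = +0.000°.
cos H₀ = −tan(+22.8°) tan(+0.000°) = -0.0000, H₀ = 1.5708 rad.
Bracket: H₀ sin φ sin δ + cos φ cos δ sin H₀ = 1.5708×0.38752×0.00000 + 0.92186×1.00000×1.00000 = 0.000000 + 0.921860 = 0.921860.
Q̄ = (S₀/π) × [bracket] = (1361/π) × 0.921860 = 399.37 W/m².
Ratio Q̄_A / Q̄_B = 454.51 / 399.37 = 1.138.

Q̄_A / Q̄_B ≈ 1.14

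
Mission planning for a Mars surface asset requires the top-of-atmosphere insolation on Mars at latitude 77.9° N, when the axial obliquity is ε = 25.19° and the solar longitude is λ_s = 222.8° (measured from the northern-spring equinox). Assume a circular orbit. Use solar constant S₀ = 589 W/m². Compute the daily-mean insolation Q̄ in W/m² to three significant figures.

Q̄ ≈ 0.00 W/m²

Solar declination: sin δ = sin ε · sin λ_s = sin 25.19° × sin 222.8° = -0.28918, so δ = -16.809°.
cos H₀ = −tan(+77.9°) tan(-16.809°) = 1.4091 ≥ 1 ⇒ polar night, H₀ = 0 and Q̄ = 0.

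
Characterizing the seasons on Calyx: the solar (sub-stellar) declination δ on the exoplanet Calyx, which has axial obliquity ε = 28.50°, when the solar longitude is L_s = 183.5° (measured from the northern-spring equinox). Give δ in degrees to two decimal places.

δ = -1.67°

sin δ = sin ε · sin L_s = sin 28.50° × sin 183.5° = -0.029130.
δ = arcsin(-0.029130) = -1.67°.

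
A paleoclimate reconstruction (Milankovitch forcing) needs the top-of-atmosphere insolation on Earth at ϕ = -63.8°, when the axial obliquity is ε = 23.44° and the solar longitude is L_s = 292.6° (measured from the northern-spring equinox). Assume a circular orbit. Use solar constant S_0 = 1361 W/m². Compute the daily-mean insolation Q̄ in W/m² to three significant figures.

Solar declination: sin δ = sin ε · sin L_s = sin 23.44° × sin 292.6° = -0.36724, so δ = -21.546°.
cos h₀ = −tan(-63.8°) tan(-21.546°) = -0.8024, h₀ = 2.5021 rad.
Bracket: h₀ sin ϕ sin δ + cos ϕ cos δ sin h₀ = 2.5021×-0.89726×-0.36724 + 0.44151×0.93013×0.59678 = 0.824466 + 0.245075 = 1.069541.
Q̄ = (S_0/π) × [bracket] = (1361/π) × 1.069541 = 463.3 W/m².

Q̄ ≈ 463 W/m²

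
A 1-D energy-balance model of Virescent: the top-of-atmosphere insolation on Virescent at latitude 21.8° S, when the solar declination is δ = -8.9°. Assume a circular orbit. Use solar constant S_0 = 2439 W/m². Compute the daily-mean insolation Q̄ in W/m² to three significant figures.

Q̄ ≈ 784 W/m²

cos h₀ = −tan(-21.8°) tan(-8.900°) = -0.0626, h₀ = 1.6335 rad.
Bracket: h₀ sin ϕ sin δ + cos ϕ cos δ sin h₀ = 1.6335×-0.37137×-0.15471 + 0.92849×0.98796×0.99804 = 0.093852 + 0.915513 = 1.009365.
Q̄ = (S_0/π) × [bracket] = (2439/π) × 1.009365 = 783.6 W/m².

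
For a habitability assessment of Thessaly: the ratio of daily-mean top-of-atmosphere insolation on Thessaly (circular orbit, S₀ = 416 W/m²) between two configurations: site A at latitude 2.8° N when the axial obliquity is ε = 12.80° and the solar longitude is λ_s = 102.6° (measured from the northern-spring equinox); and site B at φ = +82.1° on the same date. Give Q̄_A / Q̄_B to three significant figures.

Q̄_A / Q̄_B ≈ 1.47

— Configuration A (φ=+2.8°):
Solar declination: sin δ = sin ε · sin λ_s = sin 12.80° × sin 102.6° = 0.21621, so δ = +12.487°.
cos H₀ = −tan(+2.8°) tan(+12.487°) = -0.0108, H₀ = 1.5816 rad.
Bracket: H₀ sin φ sin δ + cos φ cos δ sin H₀ = 1.5816×0.04885×0.21621 + 0.99881×0.97635×0.99994 = 0.016705 + 0.975130 = 0.991835.
Q̄ = (S₀/π) × [bracket] = (416/π) × 0.991835 = 131.34 W/m².
— Configuration B (φ=+82.1°):
cos H₀ = −tan(+82.1°) tan(+12.487°) = -1.5959 ≤ −1 ⇒ polar day, H₀ = π.
Bracket: H₀ sin φ sin δ + cos φ cos δ sin H₀ = 3.1416×0.99051×0.21621 + 0.13744×0.97635×0.00000 = 0.672799 + 0.000000 = 0.672799.
Q̄ = (S₀/π) × [bracket] = (416/π) × 0.672799 = 89.090 W/m².
Ratio Q̄_A / Q̄_B = 131.34 / 89.090 = 1.474.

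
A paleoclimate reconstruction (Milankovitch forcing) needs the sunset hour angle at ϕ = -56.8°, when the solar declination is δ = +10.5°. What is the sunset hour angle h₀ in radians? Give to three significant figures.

cos h₀ = −tan ϕ · tan δ = −tan(-56.8°) × tan(+10.500°) = 0.2832, so h₀ = 1.2836 rad = 73.55°.

h₀ = 1.28 rad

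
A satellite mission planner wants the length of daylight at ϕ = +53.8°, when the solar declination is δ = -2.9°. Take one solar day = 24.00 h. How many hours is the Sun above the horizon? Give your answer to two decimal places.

cos h₀ = −tan ϕ · tan δ = −tan(+53.8°) × tan(-2.900°) = 0.0692, so h₀ = 1.5015 rad = 86.03°.
Daylight = 2h₀/(2π) × 24.00 h = (1.5015/π) × 24.00 = 11.47 h.

11.47 h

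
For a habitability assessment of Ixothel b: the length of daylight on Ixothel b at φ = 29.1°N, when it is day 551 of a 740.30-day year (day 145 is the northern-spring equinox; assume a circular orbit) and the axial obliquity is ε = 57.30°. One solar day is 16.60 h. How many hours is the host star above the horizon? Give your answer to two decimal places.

Solar longitude: λ_s = 360° × (551 − 145)/740.30 = 197.433°.
sin δ = sin 57.30° × sin 197.433° = -0.25212, so δ = -14.603°.
cos H₀ = −tan φ · tan δ = −tan(+29.1°) × tan(-14.603°) = 0.1450, so H₀ = 1.4253 rad = 81.66°.
Daylight = 2H₀/(2π) × 16.60 h = (1.4253/π) × 16.60 = 7.53 h.

7.53 h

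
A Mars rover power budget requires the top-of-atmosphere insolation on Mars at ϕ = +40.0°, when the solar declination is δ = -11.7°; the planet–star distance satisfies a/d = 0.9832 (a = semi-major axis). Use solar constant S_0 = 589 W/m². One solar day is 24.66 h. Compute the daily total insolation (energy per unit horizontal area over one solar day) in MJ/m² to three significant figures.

cos h₀ = −tan(+40.0°) tan(-11.700°) = 0.1738, h₀ = 1.3961 rad.
Bracket: h₀ sin ϕ sin δ + cos ϕ cos δ sin h₀ = 1.3961×0.64279×-0.20279 + 0.76604×0.97922×0.98479 = -0.181984 + 0.738712 = 0.556728.
Inverse-square distance factor (a/d)² = 0.9832² = 0.966682.
Q̄ = (S_0/π) × 0.966682 × [bracket] = (589/π) × 0.966682 × 0.556728 = 100.90 W/m².
Daily total = Q̄ × 24.66 h × 3600 s/h = 100.90 × 24.66 × 3600 / 10⁶ = 8.957 MJ/m².

8.96 MJ/m²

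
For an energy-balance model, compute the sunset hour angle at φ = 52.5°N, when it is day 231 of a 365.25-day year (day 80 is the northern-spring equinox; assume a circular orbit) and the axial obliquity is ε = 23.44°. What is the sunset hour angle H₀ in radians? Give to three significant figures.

H₀ = 1.85 rad

Solar longitude: λ_s = 360° × (231 − 80)/365.25 = 148.830°.
sin δ = sin 23.44° × sin 148.830° = 0.20589, so δ = +11.882°.
cos H₀ = −tan φ · tan δ = −tan(+52.5°) × tan(+11.882°) = -0.2742, so H₀ = 1.8485 rad = 105.91°.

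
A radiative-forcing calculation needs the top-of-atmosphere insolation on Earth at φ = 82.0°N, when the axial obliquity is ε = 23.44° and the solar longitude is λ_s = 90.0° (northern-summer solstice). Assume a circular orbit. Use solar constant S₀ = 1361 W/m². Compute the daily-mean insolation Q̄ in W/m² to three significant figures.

Q̄ ≈ 536 W/m²

Solar declination: sin δ = sin ε · sin λ_s = sin 23.44° × sin 90.0° = 0.39779, so δ = +23.440°.
cos H₀ = −tan(+82.0°) tan(+23.440°) = -3.0850 ≤ −1 ⇒ polar day, H₀ = π.
Bracket: H₀ sin φ sin δ + cos φ cos δ sin H₀ = 3.1416×0.99027×0.39779 + 0.13917×0.91748×0.00000 = 1.237538 + 0.000000 = 1.237538.
Q̄ = (S₀/π) × [bracket] = (1361/π) × 1.237538 = 536.1 W/m².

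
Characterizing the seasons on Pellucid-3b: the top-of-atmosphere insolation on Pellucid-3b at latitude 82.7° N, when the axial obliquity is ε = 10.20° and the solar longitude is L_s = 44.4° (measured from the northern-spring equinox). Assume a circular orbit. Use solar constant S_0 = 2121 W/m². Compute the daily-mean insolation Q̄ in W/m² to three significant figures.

Solar declination: sin δ = sin ε · sin L_s = sin 10.20° × sin 44.4° = 0.12390, so δ = +7.117°.
cos h₀ = −tan(+82.7°) tan(+7.117°) = -0.9747, h₀ = 2.9162 rad.
Bracket: h₀ sin ϕ sin δ + cos ϕ cos δ sin h₀ = 2.9162×0.99189×0.12390 + 0.12706×0.99229×0.22352 = 0.358387 + 0.028181 = 0.386568.
Q̄ = (S_0/π) × [bracket] = (2121/π) × 0.386568 = 261.0 W/m².

Q̄ ≈ 261 W/m²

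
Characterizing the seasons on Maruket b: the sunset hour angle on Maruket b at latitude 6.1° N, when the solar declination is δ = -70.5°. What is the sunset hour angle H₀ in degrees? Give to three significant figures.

H₀ = 72.4°

cos H₀ = −tan φ · tan δ = −tan(+6.1°) × tan(-70.500°) = 0.3018, so H₀ = 1.2642 rad = 72.43°.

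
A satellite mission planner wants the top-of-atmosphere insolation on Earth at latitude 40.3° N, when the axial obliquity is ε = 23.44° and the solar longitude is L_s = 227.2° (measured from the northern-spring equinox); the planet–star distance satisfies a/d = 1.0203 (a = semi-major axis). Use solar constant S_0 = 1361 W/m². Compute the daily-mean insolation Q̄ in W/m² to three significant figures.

Solar declination: sin δ = sin ε · sin L_s = sin 23.44° × sin 227.2° = -0.29187, so δ = -16.970°.
cos h₀ = −tan(+40.3°) tan(-16.970°) = 0.2588, h₀ = 1.3090 rad.
Bracket: h₀ sin ϕ sin δ + cos ϕ cos δ sin h₀ = 1.3090×0.64679×-0.29187 + 0.76267×0.95646×0.96593 = -0.247111 + 0.704611 = 0.457500.
Inverse-square distance factor (a/d)² = 1.0203² = 1.041012.
Q̄ = (S_0/π) × 1.041012 × [bracket] = (1361/π) × 1.041012 × 0.457500 = 206.3 W/m².

Q̄ ≈ 206 W/m²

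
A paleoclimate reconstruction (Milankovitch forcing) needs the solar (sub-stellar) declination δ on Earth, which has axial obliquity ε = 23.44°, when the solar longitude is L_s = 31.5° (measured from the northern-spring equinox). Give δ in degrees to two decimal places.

sin δ = sin ε · sin L_s = sin 23.44° × sin 31.5° = 0.207844.
δ = arcsin(0.207844) = +12.00°.

δ = +12.00°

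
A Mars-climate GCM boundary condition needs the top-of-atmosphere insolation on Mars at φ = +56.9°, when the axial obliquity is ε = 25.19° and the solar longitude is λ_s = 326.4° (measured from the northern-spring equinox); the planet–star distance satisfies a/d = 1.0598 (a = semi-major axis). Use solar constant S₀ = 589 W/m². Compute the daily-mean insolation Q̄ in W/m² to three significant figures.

Q̄ ≈ 54.3 W/m²

Solar declination: sin δ = sin ε · sin λ_s = sin 25.19° × sin 326.4° = -0.23554, so δ = -13.623°.
cos H₀ = −tan(+56.9°) tan(-13.623°) = 0.3718, H₀ = 1.1899 rad.
Bracket: H₀ sin φ sin δ + cos φ cos δ sin H₀ = 1.1899×0.83772×-0.23554 + 0.54610×0.97187×0.92832 = -0.234787 + 0.492695 = 0.257908.
Inverse-square distance factor (a/d)² = 1.0598² = 1.123176.
Q̄ = (S₀/π) × 1.123176 × [bracket] = (589/π) × 1.123176 × 0.257908 = 54.31 W/m².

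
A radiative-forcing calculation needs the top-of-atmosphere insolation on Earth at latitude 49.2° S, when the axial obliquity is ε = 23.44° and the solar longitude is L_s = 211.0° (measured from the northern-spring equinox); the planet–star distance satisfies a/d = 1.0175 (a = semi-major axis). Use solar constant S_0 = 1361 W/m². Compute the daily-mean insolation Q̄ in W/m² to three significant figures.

Q̄ ≈ 405 W/m²

Solar declination: sin δ = sin ε · sin L_s = sin 23.44° × sin 211.0° = -0.20488, so δ = -11.822°.
cos h₀ = −tan(-49.2°) tan(-11.822°) = -0.2425, h₀ = 1.8157 rad.
Bracket: h₀ sin ϕ sin δ + cos ϕ cos δ sin h₀ = 1.8157×-0.75700×-0.20488 + 0.65342×0.97879×0.97015 = 0.281604 + 0.620470 = 0.902074.
Inverse-square distance factor (a/d)² = 1.0175² = 1.035306.
Q̄ = (S_0/π) × 1.035306 × [bracket] = (1361/π) × 1.035306 × 0.902074 = 404.6 W/m².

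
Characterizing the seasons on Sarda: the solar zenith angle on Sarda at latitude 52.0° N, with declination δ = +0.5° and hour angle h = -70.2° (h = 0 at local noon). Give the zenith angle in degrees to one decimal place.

cos θ_z = sin ϕ sin δ + cos ϕ cos δ cos h = 0.006877 + 0.208540 = 0.215417.
θ_z = arccos(0.215417) = 77.6°.

θ_z = 77.6°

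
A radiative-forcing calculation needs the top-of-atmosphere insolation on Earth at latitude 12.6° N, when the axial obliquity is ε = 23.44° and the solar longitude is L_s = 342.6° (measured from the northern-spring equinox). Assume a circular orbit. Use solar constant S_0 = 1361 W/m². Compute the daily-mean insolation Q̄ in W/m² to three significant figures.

Q̄ ≈ 402 W/m²

Solar declination: sin δ = sin ε · sin L_s = sin 23.44° × sin 342.6° = -0.11895, so δ = -6.832°.
cos h₀ = −tan(+12.6°) tan(-6.832°) = 0.0268, h₀ = 1.5440 rad.
Bracket: h₀ sin ϕ sin δ + cos ϕ cos δ sin h₀ = 1.5440×0.21814×-0.11895 + 0.97592×0.99290×0.99964 = -0.040063 + 0.968642 = 0.928579.
Q̄ = (S_0/π) × [bracket] = (1361/π) × 0.928579 = 402.3 W/m².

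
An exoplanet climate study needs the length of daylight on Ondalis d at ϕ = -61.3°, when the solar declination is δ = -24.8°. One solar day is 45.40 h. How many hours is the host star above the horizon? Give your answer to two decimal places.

cos h₀ = −tan ϕ · tan δ = −tan(-61.3°) × tan(-24.800°) = -0.8440, so h₀ = 2.5755 rad = 147.56°.
Daylight = 2h₀/(2π) × 45.40 h = (2.5755/π) × 45.40 = 37.22 h.

37.22 h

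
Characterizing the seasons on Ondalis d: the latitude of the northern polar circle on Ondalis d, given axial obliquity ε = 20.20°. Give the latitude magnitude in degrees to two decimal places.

The polar circle is the lowest latitude that experiences at least one full rotation of continuous daylight at the northern-summer solstice; it lies at |φ| = 90° − ε = 90° − 20.20° = 69.80°.

69.80°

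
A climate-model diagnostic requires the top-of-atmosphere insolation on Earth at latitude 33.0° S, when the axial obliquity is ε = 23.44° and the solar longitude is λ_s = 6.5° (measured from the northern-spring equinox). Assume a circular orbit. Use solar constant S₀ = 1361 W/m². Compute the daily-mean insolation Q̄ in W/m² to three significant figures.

Solar declination: sin δ = sin ε · sin λ_s = sin 23.44° × sin 6.5° = 0.04503, so δ = +2.581°.
cos H₀ = −tan(-33.0°) tan(+2.581°) = 0.0293, H₀ = 1.5415 rad.
Bracket: H₀ sin φ sin δ + cos φ cos δ sin H₀ = 1.5415×-0.54464×0.04503 + 0.83867×0.99899×0.99957 = -0.037806 + 0.837463 = 0.799657.
Q̄ = (S₀/π) × [bracket] = (1361/π) × 0.799657 = 346.4 W/m².

Q̄ ≈ 346 W/m²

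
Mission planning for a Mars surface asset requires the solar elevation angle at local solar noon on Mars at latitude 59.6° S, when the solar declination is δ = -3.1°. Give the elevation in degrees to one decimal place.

33.5°

At local noon the hour angle is zero, so the zenith angle equals |φ − δ| = |-59.6° − (-3.100°)| = 56.500°.
Elevation = 90° − 56.500° = 33.5°.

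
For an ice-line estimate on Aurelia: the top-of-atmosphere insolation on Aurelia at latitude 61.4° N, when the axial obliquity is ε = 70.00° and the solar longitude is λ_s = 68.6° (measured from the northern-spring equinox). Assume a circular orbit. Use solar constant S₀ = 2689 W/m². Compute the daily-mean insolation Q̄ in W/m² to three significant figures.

Q̄ ≈ 2.07e+03 W/m²

Solar declination: sin δ = sin ε · sin λ_s = sin 70.00° × sin 68.6° = 0.87491, so δ = +61.034°.
cos H₀ = −tan(+61.4°) tan(+61.034°) = -3.3135 ≤ −1 ⇒ polar day, H₀ = π.
Bracket: H₀ sin φ sin δ + cos φ cos δ sin H₀ = 3.1416×0.87798×0.87491 + 0.47869×0.48429×0.00000 = 2.413231 + 0.000000 = 2.413231.
Q̄ = (S₀/π) × [bracket] = (2689/π) × 2.413231 = 2066 W/m².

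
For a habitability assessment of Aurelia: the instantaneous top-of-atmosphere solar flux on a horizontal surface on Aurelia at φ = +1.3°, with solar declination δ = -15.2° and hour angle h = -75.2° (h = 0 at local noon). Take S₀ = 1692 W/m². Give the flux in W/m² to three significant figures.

cos θ_z = sin φ sin δ + cos φ cos δ cos h = -0.005948 + 0.246446 = 0.240498.
Flux = S₀ · cos θ_z = 1692 × 0.240498 = 406.9 W/m².

407 W/m²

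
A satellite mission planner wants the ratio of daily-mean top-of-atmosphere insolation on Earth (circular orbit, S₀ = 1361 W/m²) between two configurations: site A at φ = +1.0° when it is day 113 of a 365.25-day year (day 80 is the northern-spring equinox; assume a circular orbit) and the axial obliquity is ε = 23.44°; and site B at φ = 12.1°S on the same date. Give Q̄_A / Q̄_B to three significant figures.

Q̄_A / Q̄_B ≈ 1.11

— Configuration A (φ=+1.0°):
Solar longitude: λ_s = 360° × (113 − 80)/365.25 = 32.526°.
sin δ = sin 23.44° × sin 32.526° = 0.21388, so δ = +12.350°.
cos H₀ = −tan(+1.0°) tan(+12.350°) = -0.0038, H₀ = 1.5746 rad.
Bracket: H₀ sin φ sin δ + cos φ cos δ sin H₀ = 1.5746×0.01745×0.21388 + 0.99985×0.97686×0.99999 = 0.005877 + 0.976704 = 0.982581.
Q̄ = (S₀/π) × [bracket] = (1361/π) × 0.982581 = 425.67 W/m².
— Configuration B (φ=-12.1°):
cos H₀ = −tan(-12.1°) tan(+12.350°) = 0.0469, H₀ = 1.5238 rad.
Bracket: H₀ sin φ sin δ + cos φ cos δ sin H₀ = 1.5238×-0.20962×0.21388 + 0.97778×0.97686×0.99890 = -0.068317 + 0.954104 = 0.885787.
Q̄ = (S₀/π) × [bracket] = (1361/π) × 0.885787 = 383.74 W/m².
Ratio Q̄_A / Q̄_B = 425.67 / 383.74 = 1.109.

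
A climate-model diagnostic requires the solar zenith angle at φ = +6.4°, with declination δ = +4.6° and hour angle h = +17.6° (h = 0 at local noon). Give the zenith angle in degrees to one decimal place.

θ_z = 17.6°

cos θ_z = sin φ sin δ + cos φ cos δ cos h = 0.008940 + 0.944199 = 0.953139.
θ_z = arccos(0.953139) = 17.6°.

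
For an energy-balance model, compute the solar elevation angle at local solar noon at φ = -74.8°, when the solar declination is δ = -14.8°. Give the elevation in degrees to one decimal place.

30.0°

At local noon the hour angle is zero, so the zenith angle equals |φ − δ| = |-74.8° − (-14.800°)| = 60.000°.
Elevation = 90° − 60.000° = 30.0°.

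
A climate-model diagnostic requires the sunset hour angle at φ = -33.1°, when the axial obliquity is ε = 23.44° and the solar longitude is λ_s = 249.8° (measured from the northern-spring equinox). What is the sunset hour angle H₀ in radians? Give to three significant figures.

H₀ = 1.84 rad

Solar declination: sin δ = sin ε · sin λ_s = sin 23.44° × sin 249.8° = -0.37332, so δ = -21.921°.
cos H₀ = −tan φ · tan δ = −tan(-33.1°) × tan(-21.921°) = -0.2623, so H₀ = 1.8362 rad = 105.21°.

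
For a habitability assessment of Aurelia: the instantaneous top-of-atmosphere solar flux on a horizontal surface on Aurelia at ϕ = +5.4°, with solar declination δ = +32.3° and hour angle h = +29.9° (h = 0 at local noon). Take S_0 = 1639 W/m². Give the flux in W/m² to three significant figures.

cos θ_z = sin ϕ sin δ + cos ϕ cos δ cos h = 0.050287 + 0.729503 = 0.779790.
Flux = S_0 · cos θ_z = 1639 × 0.779790 = 1278 W/m².

1.28e+03 W/m²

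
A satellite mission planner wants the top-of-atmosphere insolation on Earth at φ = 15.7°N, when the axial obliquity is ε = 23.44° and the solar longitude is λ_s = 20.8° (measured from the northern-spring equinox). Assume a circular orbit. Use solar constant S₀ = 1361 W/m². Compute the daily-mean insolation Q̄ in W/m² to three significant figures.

Solar declination: sin δ = sin ε · sin λ_s = sin 23.44° × sin 20.8° = 0.14126, so δ = +8.121°.
cos H₀ = −tan(+15.7°) tan(+8.121°) = -0.0401, H₀ = 1.6109 rad.
Bracket: H₀ sin φ sin δ + cos φ cos δ sin H₀ = 1.6109×0.27060×0.14126 + 0.96269×0.98997×0.99920 = 0.061577 + 0.952272 = 1.013849.
Q̄ = (S₀/π) × [bracket] = (1361/π) × 1.013849 = 439.2 W/m².

Q̄ ≈ 439 W/m²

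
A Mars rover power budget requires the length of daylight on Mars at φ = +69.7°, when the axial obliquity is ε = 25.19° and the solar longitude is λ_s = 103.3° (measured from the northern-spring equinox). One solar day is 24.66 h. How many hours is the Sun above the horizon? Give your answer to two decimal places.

24.66 h

Solar declination: sin δ = sin ε · sin λ_s = sin 25.19° × sin 103.3° = 0.41421, so δ = +24.469°.
Sunrise equation: cos H₀ = −tan φ · tan δ = -1.2302 ≤ −1, so the Sun never sets (polar day) and H₀ = π.
Daylight = 2H₀/(2π) × 24.66 h = (3.1416/π) × 24.66 = 24.66 h.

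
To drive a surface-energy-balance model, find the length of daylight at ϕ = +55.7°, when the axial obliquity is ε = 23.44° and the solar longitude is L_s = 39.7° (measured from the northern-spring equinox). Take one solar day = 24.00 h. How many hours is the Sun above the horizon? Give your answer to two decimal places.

Solar declination: sin δ = sin ε · sin L_s = sin 23.44° × sin 39.7° = 0.25409, so δ = +14.720°.
cos h₀ = −tan ϕ · tan δ = −tan(+55.7°) × tan(+14.720°) = -0.3851, so h₀ = 1.9661 rad = 112.65°.
Daylight = 2h₀/(2π) × 24.00 h = (1.9661/π) × 24.00 = 15.02 h.

15.02 h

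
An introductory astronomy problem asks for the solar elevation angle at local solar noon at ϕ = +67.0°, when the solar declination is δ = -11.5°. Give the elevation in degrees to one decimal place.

11.5°

At local noon the hour angle is zero, so the zenith angle equals |ϕ − δ| = |+67.0° − (-11.500°)| = 78.500°.
Elevation = 90° − 78.500° = 11.5°.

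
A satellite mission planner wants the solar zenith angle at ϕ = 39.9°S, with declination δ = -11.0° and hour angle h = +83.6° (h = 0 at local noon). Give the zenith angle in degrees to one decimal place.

cos θ_z = sin ϕ sin δ + cos ϕ cos δ cos h = 0.122394 + 0.083944 = 0.206338.
θ_z = arccos(0.206338) = 78.1°.

θ_z = 78.1°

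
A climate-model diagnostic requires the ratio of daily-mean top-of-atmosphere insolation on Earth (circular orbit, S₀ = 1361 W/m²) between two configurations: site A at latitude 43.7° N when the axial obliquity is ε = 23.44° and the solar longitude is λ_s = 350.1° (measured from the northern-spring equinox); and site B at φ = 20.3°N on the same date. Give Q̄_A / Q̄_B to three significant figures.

— Configuration A (φ=+43.7°):
Solar declination: sin δ = sin ε · sin λ_s = sin 23.44° × sin 350.1° = -0.06839, so δ = -3.922°.
cos H₀ = −tan(+43.7°) tan(-3.922°) = 0.0655, H₀ = 1.5052 rad.
Bracket: H₀ sin φ sin δ + cos φ cos δ sin H₀ = 1.5052×0.69088×-0.06839 + 0.72297×0.99766×0.99785 = -0.071120 + 0.719728 = 0.648608.
Q̄ = (S₀/π) × [bracket] = (1361/π) × 0.648608 = 280.99 W/m².
— Configuration B (φ=+20.3°):
cos H₀ = −tan(+20.3°) tan(-3.922°) = 0.0254, H₀ = 1.5454 rad.
Bracket: H₀ sin φ sin δ + cos φ cos δ sin H₀ = 1.5454×0.34694×-0.06839 + 0.93789×0.99766×0.99968 = -0.036668 + 0.935396 = 0.898728.
Q̄ = (S₀/π) × [bracket] = (1361/π) × 0.898728 = 389.35 W/m².
Ratio Q̄_A / Q̄_B = 280.99 / 389.35 = 0.7217.

Q̄_A / Q̄_B ≈ 0.722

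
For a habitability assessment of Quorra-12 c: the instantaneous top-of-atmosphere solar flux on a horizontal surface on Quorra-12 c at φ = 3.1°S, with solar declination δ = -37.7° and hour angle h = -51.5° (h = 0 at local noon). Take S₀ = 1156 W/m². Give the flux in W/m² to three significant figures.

cos θ_z = sin φ sin δ + cos φ cos δ cos h = 0.033071 + 0.491827 = 0.524898.
Flux = S₀ · cos θ_z = 1156 × 0.524898 = 606.8 W/m².

607 W/m²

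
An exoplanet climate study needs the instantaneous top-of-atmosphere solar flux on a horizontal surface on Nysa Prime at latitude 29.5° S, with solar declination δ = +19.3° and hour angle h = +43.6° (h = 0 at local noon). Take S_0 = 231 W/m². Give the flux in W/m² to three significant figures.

99.8 W/m²

cos θ_z = sin ϕ sin δ + cos ϕ cos δ cos h = -0.162753 + 0.594866 = 0.432113.
Flux = S_0 · cos θ_z = 231 × 0.432113 = 99.82 W/m².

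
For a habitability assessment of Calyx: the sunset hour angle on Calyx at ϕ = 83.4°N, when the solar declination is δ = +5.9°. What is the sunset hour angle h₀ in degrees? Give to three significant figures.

cos h₀ = −tan ϕ · tan δ = −tan(+83.4°) × tan(+5.900°) = -0.8931, so h₀ = 2.6751 rad = 153.27°.

h₀ = 153°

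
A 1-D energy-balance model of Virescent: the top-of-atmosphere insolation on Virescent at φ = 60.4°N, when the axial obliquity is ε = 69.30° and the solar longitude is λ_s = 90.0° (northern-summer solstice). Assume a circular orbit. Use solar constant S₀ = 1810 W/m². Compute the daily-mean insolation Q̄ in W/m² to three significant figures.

Solar declination: sin δ = sin ε · sin λ_s = sin 69.30° × sin 90.0° = 0.93544, so δ = +69.300°.
cos H₀ = −tan(+60.4°) tan(+69.300°) = -4.6585 ≤ −1 ⇒ polar day, H₀ = π.
Bracket: H₀ sin φ sin δ + cos φ cos δ sin H₀ = 3.1416×0.86949×0.93544 + 0.49394×0.35347×0.00000 = 2.555238 + 0.000000 = 2.555238.
Q̄ = (S₀/π) × [bracket] = (1810/π) × 2.555238 = 1472 W/m².

Q̄ ≈ 1.47e+03 W/m²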